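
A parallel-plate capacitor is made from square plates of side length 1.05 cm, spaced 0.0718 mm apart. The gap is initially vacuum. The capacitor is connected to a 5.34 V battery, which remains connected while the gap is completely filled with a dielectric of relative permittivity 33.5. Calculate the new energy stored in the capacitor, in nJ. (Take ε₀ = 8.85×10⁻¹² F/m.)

A = (1.05 cm)² = 1.10×10⁻⁴ m².
Initially C₁ = ε₀A/d = 8.85×10⁻¹² × 1.10×10⁻⁴ / 7.18×10⁻⁵ = 1.36×10⁻¹¹ F.
U₁ = 1.94×10⁻¹⁰ J.
Battery connected ⇒ V is held fixed. C₂ = 33.5 C₁ and U = ½CV², so U₂/U₁ = C₂/C₁ = 33.5.
U₂ = 33.5 × 1.94×10⁻¹⁰ = 6.49×10⁻⁹ J.

6.49 nJ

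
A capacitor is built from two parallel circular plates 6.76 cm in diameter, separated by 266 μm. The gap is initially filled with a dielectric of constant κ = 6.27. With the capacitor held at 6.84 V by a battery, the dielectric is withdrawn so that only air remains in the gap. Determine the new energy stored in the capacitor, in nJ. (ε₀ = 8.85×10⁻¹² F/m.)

A = π(6.76/2 cm)² = 3.59×10⁻³ m².
Initially C₁ = κε₀A/d = 6.27 × 8.85×10⁻¹² × 3.59×10⁻³ / 2.66×10⁻⁴ = 7.49×10⁻¹⁰ F.
U₁ = 1.75×10⁻⁸ J.
Battery connected ⇒ V is held fixed. C₂ = 0.159 C₁ and U = ½CV², so U₂/U₁ = C₂/C₁ = 0.159.
U₂ = 0.159 × 1.75×10⁻⁸ = 2.79×10⁻⁹ J.

U ≈ 2.79 nJ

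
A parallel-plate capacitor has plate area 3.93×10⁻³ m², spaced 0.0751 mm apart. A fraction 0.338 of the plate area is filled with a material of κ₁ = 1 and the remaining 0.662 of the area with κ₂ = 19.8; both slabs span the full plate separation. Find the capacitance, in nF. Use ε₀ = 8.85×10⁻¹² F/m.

Side-by-side slabs ⇒ two capacitors in parallel, each spanning the full gap.
C₁ = κ₁ε₀A₁/d = 1.00 × 8.85×10⁻¹² × 1.33×10⁻³ / 7.51×10⁻⁵ = 1.57×10⁻¹⁰ F.
C₂ = κ₂ε₀A₂/d = 19.8 × 8.85×10⁻¹² × 2.60×10⁻³ / 7.51×10⁻⁵ = 6.07×10⁻⁹ F.
C = C₁ + C₂ = 6.23×10⁻⁹ F.

C ≈ 6.23 nF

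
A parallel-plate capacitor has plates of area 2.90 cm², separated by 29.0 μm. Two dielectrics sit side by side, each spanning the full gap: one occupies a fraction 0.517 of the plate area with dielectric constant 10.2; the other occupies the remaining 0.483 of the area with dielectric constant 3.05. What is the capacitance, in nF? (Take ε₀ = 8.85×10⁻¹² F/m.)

A = 2.90 cm² = 2.90×10⁻⁴ m².
Side-by-side slabs ⇒ two capacitors in parallel, each spanning the full gap.
C₁ = κ₁ε₀A₁/d = 10.2 × 8.85×10⁻¹² × 1.50×10⁻⁴ / 2.90×10⁻⁵ = 4.67×10⁻¹⁰ F.
C₂ = κ₂ε₀A₂/d = 3.05 × 8.85×10⁻¹² × 1.40×10⁻⁴ / 2.90×10⁻⁵ = 1.30×10⁻¹⁰ F.
C = C₁ + C₂ = 5.97×10⁻¹⁰ F.

C ≈ 0.597 nF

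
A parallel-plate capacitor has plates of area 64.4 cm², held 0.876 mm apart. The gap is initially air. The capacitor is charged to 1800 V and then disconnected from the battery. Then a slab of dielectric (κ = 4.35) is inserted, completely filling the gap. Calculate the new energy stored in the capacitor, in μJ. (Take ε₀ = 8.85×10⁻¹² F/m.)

24.2 μJ

A = 64.4 cm² = 6.44×10⁻³ m².
Initially C₁ = ε₀A/d = 8.85×10⁻¹² × 6.44×10⁻³ / 8.76×10⁻⁴ = 6.51×10⁻¹¹ F.
U₁ = 1.05×10⁻⁴ J.
Isolated ⇒ Q is held fixed. C₂ = 4.35 C₁ and U = Q²/(2C), so U₂/U₁ = C₁/C₂ = 0.230.
U₂ = 0.230 × 1.05×10⁻⁴ = 2.42×10⁻⁵ J.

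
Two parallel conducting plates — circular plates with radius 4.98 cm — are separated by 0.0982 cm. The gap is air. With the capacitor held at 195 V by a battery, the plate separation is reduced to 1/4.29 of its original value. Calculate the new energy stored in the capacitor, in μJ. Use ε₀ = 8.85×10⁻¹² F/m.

5.73 μJ

A = π(4.98 cm)² = 7.79×10⁻³ m².
Initially C₁ = ε₀A/d = 8.85×10⁻¹² × 7.79×10⁻³ / 9.82×10⁻⁴ = 7.02×10⁻¹¹ F.
U₁ = 1.33×10⁻⁶ J.
Battery connected ⇒ V is held fixed. C₂ = 4.29 C₁ and U = ½CV², so U₂/U₁ = C₂/C₁ = 4.29.
U₂ = 4.29 × 1.33×10⁻⁶ = 5.73×10⁻⁶ J.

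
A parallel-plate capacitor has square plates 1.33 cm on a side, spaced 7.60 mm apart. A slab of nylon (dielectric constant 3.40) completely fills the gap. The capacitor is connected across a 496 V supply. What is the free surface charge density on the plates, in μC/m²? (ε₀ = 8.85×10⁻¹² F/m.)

A = (1.33 cm)² = 1.77×10⁻⁴ m².
C = κε₀A/d = 3.40 × 8.85×10⁻¹² × 1.77×10⁻⁴ / 7.60×10⁻³ = 7.00×10⁻¹³ F.
σ = Q/A = CV/A = 7.00×10⁻¹³ × 496 / 1.77×10⁻⁴ = 1.96×10⁻⁶ C/m².

σ ≈ 1.96 μC/m²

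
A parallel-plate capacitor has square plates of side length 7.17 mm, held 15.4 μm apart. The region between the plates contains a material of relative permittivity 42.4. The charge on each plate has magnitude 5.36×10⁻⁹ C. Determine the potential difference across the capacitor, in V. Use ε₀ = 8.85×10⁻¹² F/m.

V ≈ 4.28 V

A = (7.17 mm)² = 5.14×10⁻⁵ m².
C = κε₀A/d = 42.4 × 8.85×10⁻¹² × 5.14×10⁻⁵ / 1.54×10⁻⁵ = 1.25×10⁻⁹ F.
V = Q/C = 5.36×10⁻⁹ / 1.25×10⁻⁹ = 4.28 V.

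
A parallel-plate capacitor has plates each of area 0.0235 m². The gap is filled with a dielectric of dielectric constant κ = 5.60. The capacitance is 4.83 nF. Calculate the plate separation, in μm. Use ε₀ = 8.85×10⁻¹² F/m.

d = κε₀A/C = 5.60 × 8.85×10⁻¹² × 2.35×10⁻² / 4.83×10⁻⁹ = 2.41×10⁻⁴ m.

d ≈ 241 μm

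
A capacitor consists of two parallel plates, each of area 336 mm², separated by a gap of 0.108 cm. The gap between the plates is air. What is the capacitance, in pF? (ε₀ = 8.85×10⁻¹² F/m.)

A = 336 mm² = 3.36×10⁻⁴ m².
C = ε₀A/d = 8.85×10⁻¹² × 3.36×10⁻⁴ / 1.08×10⁻³ = 2.75×10⁻¹² F.

C ≈ 2.75 pF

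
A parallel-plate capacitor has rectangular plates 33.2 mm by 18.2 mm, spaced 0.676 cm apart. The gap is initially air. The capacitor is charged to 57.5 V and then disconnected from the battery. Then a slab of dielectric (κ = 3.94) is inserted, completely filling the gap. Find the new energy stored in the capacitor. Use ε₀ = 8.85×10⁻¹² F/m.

A = 33.2 × 18.2 mm² = 6.04×10⁻⁴ m².
Initially C₁ = ε₀A/d = 8.85×10⁻¹² × 6.04×10⁻⁴ / 6.76×10⁻³ = 7.91×10⁻¹³ F.
U₁ = 1.31×10⁻⁹ J.
Isolated ⇒ Q is held fixed. C₂ = 3.94 C₁ and U = Q²/(2C), so U₂/U₁ = C₁/C₂ = 0.254.
U₂ = 0.254 × 1.31×10⁻⁹ = 3.32×10⁻¹⁰ J.

332 pJ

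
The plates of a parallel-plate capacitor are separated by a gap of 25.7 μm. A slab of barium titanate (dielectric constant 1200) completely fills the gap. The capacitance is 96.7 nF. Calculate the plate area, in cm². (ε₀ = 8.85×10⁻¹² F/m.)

A = Cd/(κε₀) = 9.67×10⁻⁸ × 2.57×10⁻⁵ / (1200 × 8.85×10⁻¹²) = 2.34×10⁻⁴ m².

2.34 cm²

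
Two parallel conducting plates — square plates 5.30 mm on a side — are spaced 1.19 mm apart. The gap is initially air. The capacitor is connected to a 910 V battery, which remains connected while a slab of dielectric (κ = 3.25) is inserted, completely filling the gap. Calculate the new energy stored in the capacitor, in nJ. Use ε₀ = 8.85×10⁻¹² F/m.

A = (5.30 mm)² = 2.81×10⁻⁵ m².
Initially C₁ = ε₀A/d = 8.85×10⁻¹² × 2.81×10⁻⁵ / 1.19×10⁻³ = 2.09×10⁻¹³ F.
U₁ = 8.65×10⁻⁸ J.
Battery connected ⇒ V is held fixed. C₂ = 3.25 C₁ and U = ½CV², so U₂/U₁ = C₂/C₁ = 3.25.
U₂ = 3.25 × 8.65×10⁻⁸ = 2.81×10⁻⁷ J.

281 nJ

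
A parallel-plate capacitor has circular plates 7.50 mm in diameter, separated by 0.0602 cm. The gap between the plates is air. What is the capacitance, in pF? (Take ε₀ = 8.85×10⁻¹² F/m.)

0.649 pF

A = π(7.50/2 mm)² = 4.42×10⁻⁵ m².
C = ε₀A/d = 8.85×10⁻¹² × 4.42×10⁻⁵ / 6.02×10⁻⁴ = 6.49×10⁻¹³ F.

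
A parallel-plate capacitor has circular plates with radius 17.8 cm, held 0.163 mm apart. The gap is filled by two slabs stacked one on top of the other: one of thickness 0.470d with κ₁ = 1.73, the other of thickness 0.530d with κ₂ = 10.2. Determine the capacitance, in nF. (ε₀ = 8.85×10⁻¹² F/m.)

A = π(17.8 cm)² = 9.95×10⁻² m².
Stacked slabs ⇒ two capacitors in series, each with the full plate area.
C₁ = κ₁ε₀A/d₁ = 1.73 × 8.85×10⁻¹² × 9.95×10⁻² / 7.66×10⁻⁵ = 1.99×10⁻⁸ F.
C₂ = κ₂ε₀A/d₂ = 10.2 × 8.85×10⁻¹² × 9.95×10⁻² / 8.64×10⁻⁵ = 1.04×10⁻⁷ F.
C = (1/C₁ + 1/C₂)⁻¹ = 1.67×10⁻⁸ F.

C ≈ 16.7 nF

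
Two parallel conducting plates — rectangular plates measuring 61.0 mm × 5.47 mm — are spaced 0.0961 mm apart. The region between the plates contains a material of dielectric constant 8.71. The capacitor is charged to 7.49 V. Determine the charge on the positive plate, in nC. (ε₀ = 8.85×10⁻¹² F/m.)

2.00 nC

A = 61.0 × 5.47 mm² = 3.34×10⁻⁴ m².
C = κε₀A/d = 8.71 × 8.85×10⁻¹² × 3.34×10⁻⁴ / 9.61×10⁻⁵ = 2.68×10⁻¹⁰ F.
Q = CV = 2.68×10⁻¹⁰ × 7.49 = 2.00×10⁻⁹ C.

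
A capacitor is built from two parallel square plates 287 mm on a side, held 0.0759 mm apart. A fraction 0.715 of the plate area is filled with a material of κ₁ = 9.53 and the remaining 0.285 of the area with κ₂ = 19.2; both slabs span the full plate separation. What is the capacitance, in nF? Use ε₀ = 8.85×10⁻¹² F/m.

C ≈ 118 nF

A = (287 mm)² = 8.24×10⁻² m².
Side-by-side slabs ⇒ two capacitors in parallel, each spanning the full gap.
C₁ = κ₁ε₀A₁/d = 9.53 × 8.85×10⁻¹² × 5.89×10⁻² / 7.59×10⁻⁵ = 6.54×10⁻⁸ F.
C₂ = κ₂ε₀A₂/d = 19.2 × 8.85×10⁻¹² × 2.35×10⁻² / 7.59×10⁻⁵ = 5.26×10⁻⁸ F.
C = C₁ + C₂ = 1.18×10⁻⁷ F.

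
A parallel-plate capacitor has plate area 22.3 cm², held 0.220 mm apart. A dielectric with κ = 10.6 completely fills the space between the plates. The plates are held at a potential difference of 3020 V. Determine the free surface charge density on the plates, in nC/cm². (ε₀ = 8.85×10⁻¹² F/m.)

A = 22.3 cm² = 2.23×10⁻³ m².
C = κε₀A/d = 10.6 × 8.85×10⁻¹² × 2.23×10⁻³ / 2.20×10⁻⁴ = 9.51×10⁻¹⁰ F.
σ = Q/A = CV/A = 9.51×10⁻¹⁰ × 3020 / 2.23×10⁻³ = 1.29×10⁻³ C/m².

σ ≈ 129 nC/cm²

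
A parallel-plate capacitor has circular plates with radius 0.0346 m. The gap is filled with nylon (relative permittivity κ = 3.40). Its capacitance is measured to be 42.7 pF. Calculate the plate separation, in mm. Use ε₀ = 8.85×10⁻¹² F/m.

A = π(0.0346 m)² = 3.76×10⁻³ m².
d = κε₀A/C = 3.40 × 8.85×10⁻¹² × 3.76×10⁻³ / 4.27×10⁻¹¹ = 2.65×10⁻³ m.

d ≈ 2.65 mm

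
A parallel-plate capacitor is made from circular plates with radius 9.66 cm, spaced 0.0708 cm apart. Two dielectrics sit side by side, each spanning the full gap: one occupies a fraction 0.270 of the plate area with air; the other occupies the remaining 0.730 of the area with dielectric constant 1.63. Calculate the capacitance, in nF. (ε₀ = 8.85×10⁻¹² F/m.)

A = π(9.66 cm)² = 2.93×10⁻² m².
Side-by-side slabs ⇒ two capacitors in parallel, each spanning the full gap.
C₁ = κ₁ε₀A₁/d = 1.00 × 8.85×10⁻¹² × 7.92×10⁻³ / 7.08×10⁻⁴ = 9.89×10⁻¹¹ F.
C₂ = κ₂ε₀A₂/d = 1.63 × 8.85×10⁻¹² × 2.14×10⁻² / 7.08×10⁻⁴ = 4.36×10⁻¹⁰ F.
C = C₁ + C₂ = 5.35×10⁻¹⁰ F.

0.535 nF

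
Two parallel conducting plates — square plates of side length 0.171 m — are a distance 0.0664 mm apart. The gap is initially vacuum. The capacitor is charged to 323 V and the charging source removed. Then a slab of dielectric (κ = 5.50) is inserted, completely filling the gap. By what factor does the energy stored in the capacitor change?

Isolated ⇒ Q is held fixed.
C₂ = 5.50 C₁ and U = Q²/(2C), so U₂/U₁ = C₁/C₂ = 0.182.

U₂/U₁ ≈ 0.182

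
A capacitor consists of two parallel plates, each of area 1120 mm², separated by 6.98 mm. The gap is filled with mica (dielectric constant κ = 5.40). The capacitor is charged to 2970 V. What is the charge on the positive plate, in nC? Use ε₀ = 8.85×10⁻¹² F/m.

22.8 nC

A = 1120 mm² = 1.12×10⁻³ m².
C = κε₀A/d = 5.40 × 8.85×10⁻¹² × 1.12×10⁻³ / 6.98×10⁻³ = 7.67×10⁻¹² F.
Q = CV = 7.67×10⁻¹² × 2970 = 2.28×10⁻⁸ C.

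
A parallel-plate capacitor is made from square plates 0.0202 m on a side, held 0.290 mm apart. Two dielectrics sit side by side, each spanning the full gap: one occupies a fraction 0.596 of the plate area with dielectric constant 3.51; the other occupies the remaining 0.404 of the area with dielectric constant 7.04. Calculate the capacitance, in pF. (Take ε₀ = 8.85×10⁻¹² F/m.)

A = (0.0202 m)² = 4.08×10⁻⁴ m².
Side-by-side slabs ⇒ two capacitors in parallel, each spanning the full gap.
C₁ = κ₁ε₀A₁/d = 3.51 × 8.85×10⁻¹² × 2.43×10⁻⁴ / 2.90×10⁻⁴ = 2.60×10⁻¹¹ F.
C₂ = κ₂ε₀A₂/d = 7.04 × 8.85×10⁻¹² × 1.65×10⁻⁴ / 2.90×10⁻⁴ = 3.54×10⁻¹¹ F.
C = C₁ + C₂ = 6.15×10⁻¹¹ F.

C ≈ 61.5 pF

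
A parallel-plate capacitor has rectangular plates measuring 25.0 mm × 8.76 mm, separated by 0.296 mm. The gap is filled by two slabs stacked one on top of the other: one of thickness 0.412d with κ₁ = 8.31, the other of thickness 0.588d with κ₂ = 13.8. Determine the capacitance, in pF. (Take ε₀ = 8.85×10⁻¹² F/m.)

71.0 pF

A = 25.0 × 8.76 mm² = 2.19×10⁻⁴ m².
Stacked slabs ⇒ two capacitors in series, each with the full plate area.
C₁ = κ₁ε₀A/d₁ = 8.31 × 8.85×10⁻¹² × 2.19×10⁻⁴ / 1.22×10⁻⁴ = 1.32×10⁻¹⁰ F.
C₂ = κ₂ε₀A/d₂ = 13.8 × 8.85×10⁻¹² × 2.19×10⁻⁴ / 1.74×10⁻⁴ = 1.54×10⁻¹⁰ F.
C = (1/C₁ + 1/C₂)⁻¹ = 7.10×10⁻¹¹ F.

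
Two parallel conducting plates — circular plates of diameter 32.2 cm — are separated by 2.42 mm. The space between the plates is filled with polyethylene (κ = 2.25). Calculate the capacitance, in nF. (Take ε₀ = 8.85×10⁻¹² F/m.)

C ≈ 0.670 nF

A = π(32.2/2 cm)² = 8.14×10⁻² m².
C = κε₀A/d = 2.25 × 8.85×10⁻¹² × 8.14×10⁻² / 2.42×10⁻³ = 6.70×10⁻¹⁰ F.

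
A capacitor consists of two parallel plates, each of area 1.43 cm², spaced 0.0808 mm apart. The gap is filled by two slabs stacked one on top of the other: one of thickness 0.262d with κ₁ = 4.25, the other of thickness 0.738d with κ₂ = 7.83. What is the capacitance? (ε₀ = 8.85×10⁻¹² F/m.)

C ≈ 100 pF

A = 1.43 cm² = 1.43×10⁻⁴ m².
Stacked slabs ⇒ two capacitors in series, each with the full plate area.
C₁ = κ₁ε₀A/d₁ = 4.25 × 8.85×10⁻¹² × 1.43×10⁻⁴ / 2.12×10⁻⁵ = 2.54×10⁻¹⁰ F.
C₂ = κ₂ε₀A/d₂ = 7.83 × 8.85×10⁻¹² × 1.43×10⁻⁴ / 5.96×10⁻⁵ = 1.66×10⁻¹⁰ F.
C = (1/C₁ + 1/C₂)⁻¹ = 1.00×10⁻¹⁰ F.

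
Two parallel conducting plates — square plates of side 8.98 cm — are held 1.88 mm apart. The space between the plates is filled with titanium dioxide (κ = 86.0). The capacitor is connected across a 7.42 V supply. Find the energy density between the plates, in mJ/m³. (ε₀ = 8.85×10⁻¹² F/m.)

u ≈ 5.93 mJ/m³

E = V/d = 7.42 / 1.88×10⁻³ = 3.95×10³ V/m.
u = ½κε₀E² = ½ × 86.0 × 8.85×10⁻¹² × (3.95×10³)² = 5.93×10⁻³ J/m³.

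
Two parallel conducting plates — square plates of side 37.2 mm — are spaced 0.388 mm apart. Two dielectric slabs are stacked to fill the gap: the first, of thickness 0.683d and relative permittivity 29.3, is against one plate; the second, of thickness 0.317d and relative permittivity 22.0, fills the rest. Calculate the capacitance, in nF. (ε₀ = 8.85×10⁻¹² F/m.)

C ≈ 0.837 nF

A = (37.2 mm)² = 1.38×10⁻³ m².
Stacked slabs ⇒ two capacitors in series, each with the full plate area.
C₁ = κ₁ε₀A/d₁ = 29.3 × 8.85×10⁻¹² × 1.38×10⁻³ / 2.65×10⁻⁴ = 1.35×10⁻⁹ F.
C₂ = κ₂ε₀A/d₂ = 22.0 × 8.85×10⁻¹² × 1.38×10⁻³ / 1.23×10⁻⁴ = 2.19×10⁻⁹ F.
C = (1/C₁ + 1/C₂)⁻¹ = 8.37×10⁻¹⁰ F.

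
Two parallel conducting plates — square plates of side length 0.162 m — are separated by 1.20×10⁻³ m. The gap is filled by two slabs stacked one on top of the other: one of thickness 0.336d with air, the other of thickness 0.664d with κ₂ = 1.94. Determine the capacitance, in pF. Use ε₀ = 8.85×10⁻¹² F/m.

A = (0.162 m)² = 2.62×10⁻² m².
Stacked slabs ⇒ two capacitors in series, each with the full plate area.
C₁ = κ₁ε₀A/d₁ = 1.00 × 8.85×10⁻¹² × 2.62×10⁻² / 4.03×10⁻⁴ = 5.76×10⁻¹⁰ F.
C₂ = κ₂ε₀A/d₂ = 1.94 × 8.85×10⁻¹² × 2.62×10⁻² / 7.97×10⁻⁴ = 5.65×10⁻¹⁰ F.
C = (1/C₁ + 1/C₂)⁻¹ = 2.85×10⁻¹⁰ F.

C ≈ 285 pF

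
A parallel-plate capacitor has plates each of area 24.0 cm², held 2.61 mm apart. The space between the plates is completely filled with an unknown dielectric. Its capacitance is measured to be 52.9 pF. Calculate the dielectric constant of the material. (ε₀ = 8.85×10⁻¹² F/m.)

A = 24.0 cm² = 2.40×10⁻³ m².
κ = Cd/(ε₀A) = 5.29×10⁻¹¹ × 2.61×10⁻³ / (8.85×10⁻¹² × 2.40×10⁻³) = 6.50.

κ ≈ 6.50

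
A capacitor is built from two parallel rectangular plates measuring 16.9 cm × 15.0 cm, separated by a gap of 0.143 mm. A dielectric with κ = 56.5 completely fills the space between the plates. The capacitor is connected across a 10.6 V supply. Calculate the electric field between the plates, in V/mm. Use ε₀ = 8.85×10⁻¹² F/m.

E = V/d = 10.6 / 1.43×10⁻⁴ = 7.41×10⁴ V/m.

E ≈ 74.1 V/mm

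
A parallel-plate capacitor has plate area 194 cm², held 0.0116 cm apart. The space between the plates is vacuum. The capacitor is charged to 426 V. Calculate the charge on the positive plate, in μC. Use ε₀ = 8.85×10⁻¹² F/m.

0.631 μC

A = 194 cm² = 1.94×10⁻² m².
C = ε₀A/d = 8.85×10⁻¹² × 1.94×10⁻² / 1.16×10⁻⁴ = 1.48×10⁻⁹ F.
Q = CV = 1.48×10⁻⁹ × 426 = 6.31×10⁻⁷ C.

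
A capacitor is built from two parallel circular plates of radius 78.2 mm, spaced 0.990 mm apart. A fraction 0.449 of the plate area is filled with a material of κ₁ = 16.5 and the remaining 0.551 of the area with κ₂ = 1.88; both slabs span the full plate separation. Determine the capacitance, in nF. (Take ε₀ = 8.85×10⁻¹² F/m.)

A = π(78.2 mm)² = 1.92×10⁻² m².
Side-by-side slabs ⇒ two capacitors in parallel, each spanning the full gap.
C₁ = κ₁ε₀A₁/d = 16.5 × 8.85×10⁻¹² × 8.63×10⁻³ / 9.90×10⁻⁴ = 1.27×10⁻⁹ F.
C₂ = κ₂ε₀A₂/d = 1.88 × 8.85×10⁻¹² × 1.06×10⁻² / 9.90×10⁻⁴ = 1.78×10⁻¹⁰ F.
C = C₁ + C₂ = 1.45×10⁻⁹ F.

C ≈ 1.45 nF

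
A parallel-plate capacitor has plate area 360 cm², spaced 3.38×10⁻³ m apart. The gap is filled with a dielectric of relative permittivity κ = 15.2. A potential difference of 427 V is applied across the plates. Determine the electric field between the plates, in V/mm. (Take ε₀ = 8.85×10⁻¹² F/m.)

E = V/d = 427 / 3.38×10⁻³ = 1.26×10⁵ V/m.

126 V/mm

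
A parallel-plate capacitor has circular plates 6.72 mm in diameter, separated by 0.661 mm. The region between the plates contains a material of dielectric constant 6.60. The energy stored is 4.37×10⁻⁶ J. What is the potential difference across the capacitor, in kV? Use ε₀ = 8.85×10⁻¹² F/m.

V ≈ 1.67 kV

A = π(6.72/2 mm)² = 3.55×10⁻⁵ m².
C = κε₀A/d = 6.60 × 8.85×10⁻¹² × 3.55×10⁻⁵ / 6.61×10⁻⁴ = 3.13×10⁻¹² F.
V = √(2U/C) = √(2 × 4.37×10⁻⁶ / 3.13×10⁻¹²) = 1.67×10³ V.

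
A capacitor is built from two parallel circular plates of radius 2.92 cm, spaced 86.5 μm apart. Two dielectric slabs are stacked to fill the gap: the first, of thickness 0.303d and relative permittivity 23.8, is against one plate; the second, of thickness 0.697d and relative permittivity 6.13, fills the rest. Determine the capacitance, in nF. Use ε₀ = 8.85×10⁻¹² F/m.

A = π(2.92 cm)² = 2.68×10⁻³ m².
Stacked slabs ⇒ two capacitors in series, each with the full plate area.
C₁ = κ₁ε₀A/d₁ = 23.8 × 8.85×10⁻¹² × 2.68×10⁻³ / 2.62×10⁻⁵ = 2.15×10⁻⁸ F.
C₂ = κ₂ε₀A/d₂ = 6.13 × 8.85×10⁻¹² × 2.68×10⁻³ / 6.03×10⁻⁵ = 2.41×10⁻⁹ F.
C = (1/C₁ + 1/C₂)⁻¹ = 2.17×10⁻⁹ F.

2.17 nF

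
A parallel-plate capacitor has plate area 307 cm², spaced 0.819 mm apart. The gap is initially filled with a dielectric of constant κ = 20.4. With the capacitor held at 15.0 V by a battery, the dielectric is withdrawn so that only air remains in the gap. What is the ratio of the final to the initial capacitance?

C = κε₀A/d scales with κ, so C₂/C₁ = 1/κ = 1/20.4 = 0.0490.

0.0490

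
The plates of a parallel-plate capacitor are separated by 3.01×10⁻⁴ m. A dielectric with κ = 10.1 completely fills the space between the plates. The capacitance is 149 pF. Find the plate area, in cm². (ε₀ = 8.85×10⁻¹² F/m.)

A = Cd/(κε₀) = 1.49×10⁻¹⁰ × 3.01×10⁻⁴ / (10.1 × 8.85×10⁻¹²) = 5.02×10⁻⁴ m².

5.02 cm²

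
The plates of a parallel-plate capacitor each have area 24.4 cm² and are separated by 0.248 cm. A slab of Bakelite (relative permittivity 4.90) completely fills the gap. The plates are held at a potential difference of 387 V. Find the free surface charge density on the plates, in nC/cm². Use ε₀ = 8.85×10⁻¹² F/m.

0.677 nC/cm²

A = 24.4 cm² = 2.44×10⁻³ m².
C = κε₀A/d = 4.90 × 8.85×10⁻¹² × 2.44×10⁻³ / 2.48×10⁻³ = 4.27×10⁻¹¹ F.
σ = Q/A = CV/A = 4.27×10⁻¹¹ × 387 / 2.44×10⁻³ = 6.77×10⁻⁶ C/m².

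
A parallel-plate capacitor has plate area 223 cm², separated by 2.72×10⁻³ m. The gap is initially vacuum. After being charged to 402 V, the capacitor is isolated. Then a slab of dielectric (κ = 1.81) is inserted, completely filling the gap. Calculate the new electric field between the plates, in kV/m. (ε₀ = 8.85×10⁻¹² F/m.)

A = 223 cm² = 2.23×10⁻² m².
Initially C₁ = ε₀A/d = 8.85×10⁻¹² × 2.23×10⁻² / 2.72×10⁻³ = 7.26×10⁻¹¹ F.
E₁ = 1.48×10⁵ V/m.
Isolated ⇒ Q is held fixed. V₂ = Q/C₂ = V₁/1.81; E = V/d, so E₂/E₁ = (V₂/V₁)(d₁/d₂) = 0.552.
E₂ = 0.552 × 1.48×10⁵ = 8.17×10⁴ V/m.

E ≈ 81.7 kV/m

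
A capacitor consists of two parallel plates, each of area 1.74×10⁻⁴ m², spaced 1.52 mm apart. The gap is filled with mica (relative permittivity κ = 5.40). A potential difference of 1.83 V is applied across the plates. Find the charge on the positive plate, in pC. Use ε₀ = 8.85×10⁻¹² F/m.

10.0 pC

C = κε₀A/d = 5.40 × 8.85×10⁻¹² × 1.74×10⁻⁴ / 1.52×10⁻³ = 5.47×10⁻¹² F.
Q = CV = 5.47×10⁻¹² × 1.83 = 1.00×10⁻¹¹ C.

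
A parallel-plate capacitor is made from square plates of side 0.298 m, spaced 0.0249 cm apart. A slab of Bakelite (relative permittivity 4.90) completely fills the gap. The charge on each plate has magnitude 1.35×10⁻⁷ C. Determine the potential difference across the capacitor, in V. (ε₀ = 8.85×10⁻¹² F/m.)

V ≈ 8.73 V

A = (0.298 m)² = 8.88×10⁻² m².
C = κε₀A/d = 4.90 × 8.85×10⁻¹² × 8.88×10⁻² / 2.49×10⁻⁴ = 1.55×10⁻⁸ F.
V = Q/C = 1.35×10⁻⁷ / 1.55×10⁻⁸ = 8.73 V.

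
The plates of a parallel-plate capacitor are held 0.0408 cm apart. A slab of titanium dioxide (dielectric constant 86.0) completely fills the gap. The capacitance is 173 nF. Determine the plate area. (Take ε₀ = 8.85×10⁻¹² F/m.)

A ≈ 9.27×10⁴ mm²

A = Cd/(κε₀) = 1.73×10⁻⁷ × 4.08×10⁻⁴ / (86.0 × 8.85×10⁻¹²) = 9.27×10⁻² m².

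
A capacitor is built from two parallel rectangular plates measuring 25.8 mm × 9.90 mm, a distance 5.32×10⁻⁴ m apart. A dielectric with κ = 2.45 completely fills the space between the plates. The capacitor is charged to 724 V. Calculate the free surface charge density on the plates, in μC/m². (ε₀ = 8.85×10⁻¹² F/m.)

σ ≈ 29.5 μC/m²

A = 25.8 × 9.90 mm² = 2.55×10⁻⁴ m².
C = κε₀A/d = 2.45 × 8.85×10⁻¹² × 2.55×10⁻⁴ / 5.32×10⁻⁴ = 1.04×10⁻¹¹ F.
σ = Q/A = CV/A = 1.04×10⁻¹¹ × 724 / 2.55×10⁻⁴ = 2.95×10⁻⁵ C/m².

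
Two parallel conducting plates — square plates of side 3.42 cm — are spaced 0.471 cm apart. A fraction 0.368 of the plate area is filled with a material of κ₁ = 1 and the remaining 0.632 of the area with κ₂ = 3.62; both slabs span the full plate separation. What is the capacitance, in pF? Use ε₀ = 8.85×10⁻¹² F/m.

A = (3.42 cm)² = 1.17×10⁻³ m².
Side-by-side slabs ⇒ two capacitors in parallel, each spanning the full gap.
C₁ = κ₁ε₀A₁/d = 1.00 × 8.85×10⁻¹² × 4.30×10⁻⁴ / 4.71×10⁻³ = 8.09×10⁻¹³ F.
C₂ = κ₂ε₀A₂/d = 3.62 × 8.85×10⁻¹² × 7.39×10⁻⁴ / 4.71×10⁻³ = 5.03×10⁻¹² F.
C = C₁ + C₂ = 5.84×10⁻¹² F.

C ≈ 5.84 pF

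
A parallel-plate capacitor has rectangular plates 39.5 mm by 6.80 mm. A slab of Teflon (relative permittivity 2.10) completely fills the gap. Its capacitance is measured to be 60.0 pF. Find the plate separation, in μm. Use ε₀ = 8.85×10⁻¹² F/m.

83.2 μm

A = 39.5 × 6.80 mm² = 2.69×10⁻⁴ m².
d = κε₀A/C = 2.10 × 8.85×10⁻¹² × 2.69×10⁻⁴ / 6.00×10⁻¹¹ = 8.32×10⁻⁵ m.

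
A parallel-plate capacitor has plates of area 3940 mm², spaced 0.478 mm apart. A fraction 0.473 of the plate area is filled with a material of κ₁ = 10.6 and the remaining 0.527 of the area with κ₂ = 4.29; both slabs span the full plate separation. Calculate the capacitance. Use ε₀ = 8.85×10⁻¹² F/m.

C ≈ 0.531 nF

A = 3940 mm² = 3.94×10⁻³ m².
Side-by-side slabs ⇒ two capacitors in parallel, each spanning the full gap.
C₁ = κ₁ε₀A₁/d = 10.6 × 8.85×10⁻¹² × 1.86×10⁻³ / 4.78×10⁻⁴ = 3.66×10⁻¹⁰ F.
C₂ = κ₂ε₀A₂/d = 4.29 × 8.85×10⁻¹² × 2.08×10⁻³ / 4.78×10⁻⁴ = 1.65×10⁻¹⁰ F.
C = C₁ + C₂ = 5.31×10⁻¹⁰ F.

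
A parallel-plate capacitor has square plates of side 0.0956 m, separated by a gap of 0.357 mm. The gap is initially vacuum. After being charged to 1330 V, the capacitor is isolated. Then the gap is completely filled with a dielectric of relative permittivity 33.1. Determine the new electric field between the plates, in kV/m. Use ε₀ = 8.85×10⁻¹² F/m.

A = (0.0956 m)² = 9.14×10⁻³ m².
Initially C₁ = ε₀A/d = 8.85×10⁻¹² × 9.14×10⁻³ / 3.57×10⁻⁴ = 2.27×10⁻¹⁰ F.
E₁ = 3.73×10⁶ V/m.
Isolated ⇒ Q is held fixed. V₂ = Q/C₂ = V₁/33.1; E = V/d, so E₂/E₁ = (V₂/V₁)(d₁/d₂) = 0.0302.
E₂ = 0.0302 × 3.73×10⁶ = 1.13×10⁵ V/m.

E ≈ 113 kV/m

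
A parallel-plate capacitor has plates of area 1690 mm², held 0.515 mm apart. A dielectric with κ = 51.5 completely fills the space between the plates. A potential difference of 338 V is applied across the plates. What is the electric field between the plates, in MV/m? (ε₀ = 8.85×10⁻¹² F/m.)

E = V/d = 338 / 5.15×10⁻⁴ = 6.56×10⁵ V/m.

E ≈ 0.656 MV/m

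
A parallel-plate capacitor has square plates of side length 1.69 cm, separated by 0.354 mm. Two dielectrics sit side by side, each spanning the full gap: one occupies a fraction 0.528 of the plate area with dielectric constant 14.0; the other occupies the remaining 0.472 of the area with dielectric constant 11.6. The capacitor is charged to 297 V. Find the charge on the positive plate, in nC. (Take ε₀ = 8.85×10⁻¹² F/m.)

Q ≈ 27.3 nC

A = (1.69 cm)² = 2.86×10⁻⁴ m².
Side-by-side slabs ⇒ two capacitors in parallel, each spanning the full gap.
C₁ = κ₁ε₀A₁/d = 14.0 × 8.85×10⁻¹² × 1.51×10⁻⁴ / 3.54×10⁻⁴ = 5.28×10⁻¹¹ F.
C₂ = κ₂ε₀A₂/d = 11.6 × 8.85×10⁻¹² × 1.35×10⁻⁴ / 3.54×10⁻⁴ = 3.91×10⁻¹¹ F.
C = C₁ + C₂ = 9.19×10⁻¹¹ F.
Q = CV = 9.19×10⁻¹¹ × 297 = 2.73×10⁻⁸ C.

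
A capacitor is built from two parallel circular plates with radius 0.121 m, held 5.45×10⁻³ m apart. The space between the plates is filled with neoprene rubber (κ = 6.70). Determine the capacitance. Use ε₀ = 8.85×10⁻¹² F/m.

C ≈ 0.500 nF

A = π(0.121 m)² = 4.60×10⁻² m².
C = κε₀A/d = 6.70 × 8.85×10⁻¹² × 4.60×10⁻² / 5.45×10⁻³ = 5.00×10⁻¹⁰ F.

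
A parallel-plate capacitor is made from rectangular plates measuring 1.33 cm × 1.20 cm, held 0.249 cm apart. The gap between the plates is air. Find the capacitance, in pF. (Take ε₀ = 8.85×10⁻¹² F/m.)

A = 1.33 × 1.20 cm² = 1.60×10⁻⁴ m².
C = ε₀A/d = 8.85×10⁻¹² × 1.60×10⁻⁴ / 2.49×10⁻³ = 5.67×10⁻¹³ F.

C ≈ 0.567 pF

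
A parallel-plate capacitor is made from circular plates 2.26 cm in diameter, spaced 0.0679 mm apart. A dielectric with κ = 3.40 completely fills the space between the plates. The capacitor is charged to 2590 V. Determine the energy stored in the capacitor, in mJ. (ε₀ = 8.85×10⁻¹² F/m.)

U ≈ 0.596 mJ

A = π(2.26/2 cm)² = 4.01×10⁻⁴ m².
C = κε₀A/d = 3.40 × 8.85×10⁻¹² × 4.01×10⁻⁴ / 6.79×10⁻⁵ = 1.78×10⁻¹⁰ F.
U = ½CV² = ½ × 1.78×10⁻¹⁰ × (2590)² = 5.96×10⁻⁴ J.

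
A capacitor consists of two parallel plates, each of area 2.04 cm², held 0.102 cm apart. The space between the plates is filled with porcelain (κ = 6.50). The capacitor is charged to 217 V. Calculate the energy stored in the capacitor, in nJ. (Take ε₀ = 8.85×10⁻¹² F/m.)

U ≈ 271 nJ

A = 2.04 cm² = 2.04×10⁻⁴ m².
C = κε₀A/d = 6.50 × 8.85×10⁻¹² × 2.04×10⁻⁴ / 1.02×10⁻³ = 1.15×10⁻¹¹ F.
U = ½CV² = ½ × 1.15×10⁻¹¹ × (217)² = 2.71×10⁻⁷ J.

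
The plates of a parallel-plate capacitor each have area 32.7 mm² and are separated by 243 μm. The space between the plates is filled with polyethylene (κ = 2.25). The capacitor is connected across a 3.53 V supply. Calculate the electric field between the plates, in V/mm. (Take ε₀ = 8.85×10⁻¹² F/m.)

E ≈ 14.5 V/mm

E = V/d = 3.53 / 2.43×10⁻⁴ = 1.45×10⁴ V/m.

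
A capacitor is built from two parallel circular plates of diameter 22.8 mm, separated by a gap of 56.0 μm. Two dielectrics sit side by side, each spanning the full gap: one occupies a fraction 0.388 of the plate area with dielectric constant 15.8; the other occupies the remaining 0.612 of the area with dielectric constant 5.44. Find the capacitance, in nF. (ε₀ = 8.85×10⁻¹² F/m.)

C ≈ 0.610 nF

A = π(22.8/2 mm)² = 4.08×10⁻⁴ m².
Side-by-side slabs ⇒ two capacitors in parallel, each spanning the full gap.
C₁ = κ₁ε₀A₁/d = 15.8 × 8.85×10⁻¹² × 1.58×10⁻⁴ / 5.60×10⁻⁵ = 3.96×10⁻¹⁰ F.
C₂ = κ₂ε₀A₂/d = 5.44 × 8.85×10⁻¹² × 2.50×10⁻⁴ / 5.60×10⁻⁵ = 2.15×10⁻¹⁰ F.
C = C₁ + C₂ = 6.10×10⁻¹⁰ F.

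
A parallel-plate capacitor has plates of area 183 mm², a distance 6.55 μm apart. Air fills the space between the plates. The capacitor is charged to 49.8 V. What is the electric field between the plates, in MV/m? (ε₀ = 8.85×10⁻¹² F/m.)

E = V/d = 49.8 / 6.55×10⁻⁶ = 7.60×10⁶ V/m.

7.60 MV/m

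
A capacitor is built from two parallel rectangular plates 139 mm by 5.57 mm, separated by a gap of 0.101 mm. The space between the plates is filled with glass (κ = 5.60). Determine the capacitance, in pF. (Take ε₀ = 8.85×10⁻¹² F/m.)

A = 139 × 5.57 mm² = 7.74×10⁻⁴ m².
C = κε₀A/d = 5.60 × 8.85×10⁻¹² × 7.74×10⁻⁴ / 1.01×10⁻⁴ = 3.80×10⁻¹⁰ F.

C ≈ 380 pF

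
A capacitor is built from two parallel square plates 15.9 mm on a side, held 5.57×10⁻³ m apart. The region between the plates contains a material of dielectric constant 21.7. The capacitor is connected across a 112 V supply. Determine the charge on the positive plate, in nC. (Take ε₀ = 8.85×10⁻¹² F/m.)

A = (15.9 mm)² = 2.53×10⁻⁴ m².
C = κε₀A/d = 21.7 × 8.85×10⁻¹² × 2.53×10⁻⁴ / 5.57×10⁻³ = 8.72×10⁻¹² F.
Q = CV = 8.72×10⁻¹² × 112 = 9.76×10⁻¹⁰ C.

Q ≈ 0.976 nC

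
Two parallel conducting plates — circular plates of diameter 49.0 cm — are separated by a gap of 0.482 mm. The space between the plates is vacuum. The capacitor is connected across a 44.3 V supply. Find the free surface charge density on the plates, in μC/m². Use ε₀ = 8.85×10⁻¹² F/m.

A = π(49.0/2 cm)² = 0.189 m².
C = ε₀A/d = 8.85×10⁻¹² × 0.189 / 4.82×10⁻⁴ = 3.46×10⁻⁹ F.
σ = Q/A = CV/A = 3.46×10⁻⁹ × 44.3 / 0.189 = 8.13×10⁻⁷ C/m².

σ ≈ 0.813 μC/m²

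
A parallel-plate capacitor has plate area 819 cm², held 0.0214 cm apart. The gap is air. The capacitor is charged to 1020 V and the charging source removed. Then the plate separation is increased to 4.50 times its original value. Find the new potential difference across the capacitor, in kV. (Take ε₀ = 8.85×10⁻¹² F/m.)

A = 819 cm² = 8.19×10⁻² m².
Initially C₁ = ε₀A/d = 8.85×10⁻¹² × 8.19×10⁻² / 2.14×10⁻⁴ = 3.39×10⁻⁹ F.
V₁ = 1.02×10³ V.
Isolated ⇒ Q is held fixed. C₂ = 0.222 C₁ and V = Q/C, so V₂/V₁ = C₁/C₂ = 4.50.
V₂ = 4.50 × 1.02×10³ = 4.59×10³ V.

V ≈ 4.59 kV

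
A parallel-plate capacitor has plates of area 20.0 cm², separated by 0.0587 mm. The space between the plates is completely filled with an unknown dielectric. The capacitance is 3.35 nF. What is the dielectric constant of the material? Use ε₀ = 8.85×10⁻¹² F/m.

κ ≈ 11.1

A = 20.0 cm² = 2.00×10⁻³ m².
κ = Cd/(ε₀A) = 3.35×10⁻⁹ × 5.87×10⁻⁵ / (8.85×10⁻¹² × 2.00×10⁻³) = 11.1.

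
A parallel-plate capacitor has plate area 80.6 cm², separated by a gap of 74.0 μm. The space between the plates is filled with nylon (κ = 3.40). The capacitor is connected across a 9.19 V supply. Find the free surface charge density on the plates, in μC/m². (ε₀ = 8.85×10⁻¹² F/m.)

σ ≈ 3.74 μC/m²

A = 80.6 cm² = 8.06×10⁻³ m².
C = κε₀A/d = 3.40 × 8.85×10⁻¹² × 8.06×10⁻³ / 7.40×10⁻⁵ = 3.28×10⁻⁹ F.
σ = Q/A = CV/A = 3.28×10⁻⁹ × 9.19 / 8.06×10⁻³ = 3.74×10⁻⁶ C/m².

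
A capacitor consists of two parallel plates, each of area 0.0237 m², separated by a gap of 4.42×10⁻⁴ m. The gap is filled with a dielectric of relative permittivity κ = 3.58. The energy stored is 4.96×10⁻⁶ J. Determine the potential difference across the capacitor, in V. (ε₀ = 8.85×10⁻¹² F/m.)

C = κε₀A/d = 3.58 × 8.85×10⁻¹² × 2.37×10⁻² / 4.42×10⁻⁴ = 1.70×10⁻⁹ F.
V = √(2U/C) = √(2 × 4.96×10⁻⁶ / 1.70×10⁻⁹) = 76.4 V.

76.4 V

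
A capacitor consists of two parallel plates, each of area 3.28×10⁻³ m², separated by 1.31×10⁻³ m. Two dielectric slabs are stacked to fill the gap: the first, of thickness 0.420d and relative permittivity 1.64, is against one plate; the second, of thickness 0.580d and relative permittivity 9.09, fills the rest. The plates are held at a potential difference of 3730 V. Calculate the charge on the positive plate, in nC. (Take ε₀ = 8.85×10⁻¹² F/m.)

Stacked slabs ⇒ two capacitors in series, each with the full plate area.
C₁ = κ₁ε₀A/d₁ = 1.64 × 8.85×10⁻¹² × 3.28×10⁻³ / 5.50×10⁻⁴ = 8.65×10⁻¹¹ F.
C₂ = κ₂ε₀A/d₂ = 9.09 × 8.85×10⁻¹² × 3.28×10⁻³ / 7.60×10⁻⁴ = 3.47×10⁻¹⁰ F.
C = (1/C₁ + 1/C₂)⁻¹ = 6.93×10⁻¹¹ F.
Q = CV = 6.93×10⁻¹¹ × 3730 = 2.58×10⁻⁷ C.

Q ≈ 258 nC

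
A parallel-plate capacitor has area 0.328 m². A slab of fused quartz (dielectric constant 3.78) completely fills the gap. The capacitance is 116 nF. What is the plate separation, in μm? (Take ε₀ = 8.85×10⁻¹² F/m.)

d = κε₀A/C = 3.78 × 8.85×10⁻¹² × 0.328 / 1.16×10⁻⁷ = 9.46×10⁻⁵ m.

d ≈ 94.6 μm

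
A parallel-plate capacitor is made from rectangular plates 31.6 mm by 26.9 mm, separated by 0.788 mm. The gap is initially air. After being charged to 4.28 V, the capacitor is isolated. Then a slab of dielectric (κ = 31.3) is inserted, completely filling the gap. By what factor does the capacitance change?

31.3

C = κε₀A/d scales with κ, so C₂/C₁ = κ = 31.3.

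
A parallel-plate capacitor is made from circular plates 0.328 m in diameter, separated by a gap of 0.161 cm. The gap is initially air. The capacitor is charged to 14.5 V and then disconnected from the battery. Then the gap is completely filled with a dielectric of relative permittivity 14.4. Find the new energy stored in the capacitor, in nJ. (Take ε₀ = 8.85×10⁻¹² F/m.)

A = π(0.328/2 m)² = 8.45×10⁻² m².
Initially C₁ = ε₀A/d = 8.85×10⁻¹² × 8.45×10⁻² / 1.61×10⁻³ = 4.64×10⁻¹⁰ F.
U₁ = 4.88×10⁻⁸ J.
Isolated ⇒ Q is held fixed. C₂ = 14.4 C₁ and U = Q²/(2C), so U₂/U₁ = C₁/C₂ = 0.0694.
U₂ = 0.0694 × 4.88×10⁻⁸ = 3.39×10⁻⁹ J.

U ≈ 3.39 nJ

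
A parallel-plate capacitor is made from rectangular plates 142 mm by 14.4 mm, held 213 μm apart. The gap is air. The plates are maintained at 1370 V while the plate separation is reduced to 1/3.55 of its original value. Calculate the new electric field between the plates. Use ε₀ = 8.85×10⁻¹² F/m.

A = 142 × 14.4 mm² = 2.04×10⁻³ m².
Initially C₁ = ε₀A/d = 8.85×10⁻¹² × 2.04×10⁻³ / 2.13×10⁻⁴ = 8.50×10⁻¹¹ F.
E₁ = 6.43×10⁶ V/m.
Battery connected ⇒ V is held fixed. E = V/d, so E₂/E₁ = d₁/d₂ = 3.55.
E₂ = 3.55 × 6.43×10⁶ = 2.28×10⁷ V/m.

E ≈ 22.8 MV/m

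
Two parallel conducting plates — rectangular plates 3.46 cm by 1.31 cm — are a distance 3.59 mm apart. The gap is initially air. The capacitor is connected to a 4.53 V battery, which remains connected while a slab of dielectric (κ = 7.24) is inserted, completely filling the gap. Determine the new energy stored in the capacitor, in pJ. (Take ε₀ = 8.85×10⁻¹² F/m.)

A = 3.46 × 1.31 cm² = 4.53×10⁻⁴ m².
Initially C₁ = ε₀A/d = 8.85×10⁻¹² × 4.53×10⁻⁴ / 3.59×10⁻³ = 1.12×10⁻¹² F.
U₁ = 1.15×10⁻¹¹ J.
Battery connected ⇒ V is held fixed. C₂ = 7.24 C₁ and U = ½CV², so U₂/U₁ = C₂/C₁ = 7.24.
U₂ = 7.24 × 1.15×10⁻¹¹ = 8.30×10⁻¹¹ J.

83.0 pJ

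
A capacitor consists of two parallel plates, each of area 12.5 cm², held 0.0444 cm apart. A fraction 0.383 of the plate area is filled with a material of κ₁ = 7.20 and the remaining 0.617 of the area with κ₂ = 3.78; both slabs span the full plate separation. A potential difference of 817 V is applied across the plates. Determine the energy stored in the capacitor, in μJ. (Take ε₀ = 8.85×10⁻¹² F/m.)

U ≈ 42.3 μJ

A = 12.5 cm² = 1.25×10⁻³ m².
Side-by-side slabs ⇒ two capacitors in parallel, each spanning the full gap.
C₁ = κ₁ε₀A₁/d = 7.20 × 8.85×10⁻¹² × 4.79×10⁻⁴ / 4.44×10⁻⁴ = 6.87×10⁻¹¹ F.
C₂ = κ₂ε₀A₂/d = 3.78 × 8.85×10⁻¹² × 7.71×10⁻⁴ / 4.44×10⁻⁴ = 5.81×10⁻¹¹ F.
C = C₁ + C₂ = 1.27×10⁻¹⁰ F.
U = ½CV² = ½ × 1.27×10⁻¹⁰ × (817)² = 4.23×10⁻⁵ J.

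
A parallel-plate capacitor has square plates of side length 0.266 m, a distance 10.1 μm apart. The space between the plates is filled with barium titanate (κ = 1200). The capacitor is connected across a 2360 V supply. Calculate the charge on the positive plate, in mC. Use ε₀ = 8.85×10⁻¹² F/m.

A = (0.266 m)² = 7.08×10⁻² m².
C = κε₀A/d = 1200 × 8.85×10⁻¹² × 7.08×10⁻² / 1.01×10⁻⁵ = 7.44×10⁻⁵ F.
Q = CV = 7.44×10⁻⁵ × 2360 = 0.176 C.

176 mC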